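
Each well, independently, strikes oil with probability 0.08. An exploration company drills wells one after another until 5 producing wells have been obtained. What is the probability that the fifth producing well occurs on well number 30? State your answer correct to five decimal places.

Y = trial on which the fifth success occurs; negative binomial, r=5, p=0.08.
P(Y=30) = C(29,4) · p^5 · (1−p)^25
= 23751 · 3.2768e-06 · 0.12436 = 0.0096789

0.00968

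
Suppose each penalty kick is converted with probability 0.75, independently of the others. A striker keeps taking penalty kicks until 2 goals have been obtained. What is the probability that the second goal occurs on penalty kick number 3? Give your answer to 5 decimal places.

0.28125

Y = trial on which the second success occurs; negative binomial, r=2, p=0.75.
P(Y=3) = C(2,1) · p^2 · (1−p)^1
= 2 · 0.5625 · 0.25 = 0.2812500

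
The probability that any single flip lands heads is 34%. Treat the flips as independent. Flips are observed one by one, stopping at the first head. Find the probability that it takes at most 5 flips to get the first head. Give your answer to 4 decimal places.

0.8748

Y = number of flips to the first success; geometric, p = 0.34.
P(Y ≤ 5) = 1 − (1−p)^5 = 1 − 0.125233 = 0.874767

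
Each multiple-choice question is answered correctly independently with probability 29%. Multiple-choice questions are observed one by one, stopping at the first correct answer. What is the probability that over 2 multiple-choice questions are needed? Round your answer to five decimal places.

0.50410

Y = number of multiple-choice questions to the first success; geometric, p = 0.29.
P(Y > 2) = P(first 2 all fail) = (1−p)^2 = 0.5041000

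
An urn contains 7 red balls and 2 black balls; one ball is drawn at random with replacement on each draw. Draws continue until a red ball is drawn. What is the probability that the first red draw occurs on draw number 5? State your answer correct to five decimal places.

0.00190

Geometric (trials to first success), p = 0.777778.
P(Y = 5) = (1−p)^4 · p = 0.0024387 · 0.777778 = 0.0018967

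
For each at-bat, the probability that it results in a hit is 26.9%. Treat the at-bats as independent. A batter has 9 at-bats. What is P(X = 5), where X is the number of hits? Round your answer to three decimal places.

X ~ Binomial(n=9, p=0.269).
P(X=5) = C(9,5) · p^5 · (1−p)^4
= 126 · 0.0014085 · 0.28554 = 0.05068

0.051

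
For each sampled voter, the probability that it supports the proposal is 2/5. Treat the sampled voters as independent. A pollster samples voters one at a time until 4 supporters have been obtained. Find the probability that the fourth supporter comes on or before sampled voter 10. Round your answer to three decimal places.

Finishing within 10 sampled voters ⇔ at least 4 successes in the first 10. With X ~ Binomial(10, 0.40), P(Y ≤ 10) = 1 − P(X ≤ 3).
  k=0: C(10,0)·0.40^0·0.60^10 = 0.00605
  k=1: C(10,1)·0.40^1·0.60^9 = 0.04031
  k=2: C(10,2)·0.40^2·0.60^8 = 0.12093
  k=3: C(10,3)·0.40^3·0.60^7 = 0.21499
1 − 0.38228 = 0.61772

0.618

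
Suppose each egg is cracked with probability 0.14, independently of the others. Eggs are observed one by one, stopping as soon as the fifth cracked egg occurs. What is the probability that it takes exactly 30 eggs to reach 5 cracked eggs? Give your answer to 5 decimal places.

Y = trial on which the fifth success occurs; negative binomial, r=5, p=0.14.
P(Y=30) = C(29,4) · p^5 · (1−p)^25
= 23751 · 5.3782e-05 · 0.023039 = 0.0294295

0.02943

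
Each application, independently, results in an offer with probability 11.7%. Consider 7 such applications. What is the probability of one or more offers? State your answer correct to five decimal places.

0.58147

P(at least one) = 1 − P(none) = 1 − (1 − 0.117)^7
= 1 − 0.4185284 = 0.5814716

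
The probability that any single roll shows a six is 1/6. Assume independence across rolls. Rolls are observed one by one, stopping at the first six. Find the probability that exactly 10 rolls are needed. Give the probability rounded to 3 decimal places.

Geometric (trials to first success), p = 0.166667.
P(Y = 10) = (1−p)^9 · p = 0.19381 · 0.166667 = 0.03230

0.032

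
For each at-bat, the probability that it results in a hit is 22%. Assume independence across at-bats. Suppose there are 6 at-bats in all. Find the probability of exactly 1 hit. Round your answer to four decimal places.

X ~ Binomial(n=6, p=0.22).
P(X=1) = C(6,1) · p^1 · (1−p)^5
= 6 · 0.22 · 0.28872 = 0.381107

0.3811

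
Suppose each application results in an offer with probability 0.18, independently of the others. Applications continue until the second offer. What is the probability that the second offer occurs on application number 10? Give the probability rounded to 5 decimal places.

0.05961

Y = trial on which the second success occurs; negative binomial, r=2, p=0.18.
P(Y=10) = C(9,1) · p^2 · (1−p)^8
= 9 · 0.0324 · 0.20441 = 0.0596071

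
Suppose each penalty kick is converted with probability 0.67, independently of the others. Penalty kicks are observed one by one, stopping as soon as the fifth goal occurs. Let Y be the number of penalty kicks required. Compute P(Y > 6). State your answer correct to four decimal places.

0.6422

Needing more than 6 penalty kicks ⇔ fewer than 5 successes in the first 6. With X ~ Binomial(6, 0.67), P(Y > 6) = P(X ≤ 4).
  k=0: C(6,0)·0.67^0·0.33^6 = 0.001291
  k=1: C(6,1)·0.67^1·0.33^5 = 0.015732
  k=2: C(6,2)·0.67^2·0.33^4 = 0.079854
  k=3: C(6,3)·0.67^3·0.33^3 = 0.216170
  k=4: C(6,4)·0.67^4·0.33^2 = 0.329169
P(X ≤ 4) = 0.642217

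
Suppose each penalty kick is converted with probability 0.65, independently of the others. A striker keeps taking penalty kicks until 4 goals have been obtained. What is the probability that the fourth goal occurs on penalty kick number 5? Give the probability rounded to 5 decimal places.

0.24991

Y = trial on which the fourth success occurs; negative binomial, r=4, p=0.65.
P(Y=5) = C(4,3) · p^4 · (1−p)^1
= 4 · 0.17851 · 0.35 = 0.2499088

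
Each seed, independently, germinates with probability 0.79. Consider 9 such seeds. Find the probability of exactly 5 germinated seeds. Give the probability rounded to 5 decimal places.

0.07540

X ~ Binomial(n=9, p=0.79).
P(X=5) = C(9,5) · p^5 · (1−p)^4
= 126 · 0.30771 · 0.0019448 = 0.0754021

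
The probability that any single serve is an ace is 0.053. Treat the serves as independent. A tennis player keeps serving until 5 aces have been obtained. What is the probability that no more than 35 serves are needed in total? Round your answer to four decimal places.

Finishing within 35 serves ⇔ at least 5 successes in the first 35. With X ~ Binomial(35, 0.053), P(Y ≤ 35) = 1 − P(X ≤ 4).
  k=0: C(35,0)·0.053^0·0.947^35 = 0.148679
  k=1: C(35,1)·0.053^1·0.947^34 = 0.291235
  k=2: C(35,2)·0.053^2·0.947^33 = 0.277088
  k=3: C(35,3)·0.053^3·0.947^32 = 0.170583
  k=4: C(35,4)·0.053^4·0.947^31 = 0.076375
1 − 0.963960 = 0.036040

0.0360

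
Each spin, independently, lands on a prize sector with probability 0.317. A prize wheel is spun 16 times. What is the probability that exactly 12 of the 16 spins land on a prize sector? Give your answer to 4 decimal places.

0.0004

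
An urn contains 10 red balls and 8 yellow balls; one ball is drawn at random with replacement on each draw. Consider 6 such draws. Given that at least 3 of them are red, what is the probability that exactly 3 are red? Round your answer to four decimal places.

X ~ Binomial(6, 0.555556). Want P(X=3 | X≥3) = P(X=3) / P(X≥3).
P(X=3) = C(6,3)·0.555556^3·0.444444^3 = 0.301068
P(X≥3) = 1 − 0.007707 − 0.057805 − 0.180641 = 0.753847
Ratio = 0.301068 / 0.753847 = 0.399376

0.3994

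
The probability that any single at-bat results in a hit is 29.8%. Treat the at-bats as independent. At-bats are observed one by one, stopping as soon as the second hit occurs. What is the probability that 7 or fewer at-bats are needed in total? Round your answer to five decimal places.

0.66633

Finishing within 7 at-bats ⇔ at least 2 successes in the first 7. With X ~ Binomial(7, 0.298), P(Y ≤ 7) = 1 − P(X ≤ 1).
  k=0: C(7,0)·0.298^0·0.702^7 = 0.0840156
  k=1: C(7,1)·0.298^1·0.702^6 = 0.2496531
1 − 0.3336687 = 0.6663313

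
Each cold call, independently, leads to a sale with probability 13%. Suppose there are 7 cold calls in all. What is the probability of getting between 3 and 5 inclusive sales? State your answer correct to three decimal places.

0.051

X ~ Binomial(7, 0.13); P(3 ≤ X ≤ 5) = Σ C(7,k) p^k (1−p)^(7−k) over k:
  k=3: C(7,3)·0.13^3·0.87^4 = 0.04405
  k=4: C(7,4)·0.13^4·0.87^3 = 0.00658
  k=5: C(7,5)·0.13^5·0.87^2 = 0.00059
Total = 0.05123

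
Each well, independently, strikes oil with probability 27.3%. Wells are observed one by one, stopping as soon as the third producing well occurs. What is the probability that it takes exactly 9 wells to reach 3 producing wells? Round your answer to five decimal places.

Y = trial on which the third success occurs; negative binomial, r=3, p=0.273.
P(Y=9) = C(8,2) · p^3 · (1−p)^6
= 28 · 0.020346 · 0.14764 = 0.0841109

0.08411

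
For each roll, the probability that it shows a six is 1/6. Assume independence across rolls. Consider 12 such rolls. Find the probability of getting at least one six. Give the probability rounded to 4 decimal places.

0.8878

P(at least one) = 1 − P(none) = 1 − (1 − 0.166667)^12
= 1 − 0.112157 = 0.887843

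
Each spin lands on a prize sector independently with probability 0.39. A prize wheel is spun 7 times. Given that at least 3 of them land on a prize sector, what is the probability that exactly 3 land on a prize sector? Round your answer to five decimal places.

X ~ Binomial(7, 0.39). Want P(X=3 | X≥3) = P(X=3) / P(X≥3).
P(X=3) = C(7,3)·0.39^3·0.61^4 = 0.2874625
P(X≥3) = 1 − 0.0314274 − 0.1406506 − 0.2697725 = 0.5581494
Ratio = 0.2874625 / 0.5581494 = 0.5150278

0.51503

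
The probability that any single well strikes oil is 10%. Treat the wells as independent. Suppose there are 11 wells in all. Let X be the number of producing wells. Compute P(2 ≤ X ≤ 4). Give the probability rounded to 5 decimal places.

0.29989

X ~ Binomial(11, 0.10); P(2 ≤ X ≤ 4) = Σ C(11,k) p^k (1−p)^(11−k) over k:
  k=2: C(11,2)·0.10^2·0.90^9 = 0.2130813
  k=3: C(11,3)·0.10^3·0.90^8 = 0.0710271
  k=4: C(11,4)·0.10^4·0.90^7 = 0.0157838
Total = 0.2998922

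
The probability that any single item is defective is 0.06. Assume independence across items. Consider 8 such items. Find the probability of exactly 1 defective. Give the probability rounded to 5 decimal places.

0.31127

X ~ Binomial(n=8, p=0.06).
P(X=1) = C(8,1) · p^1 · (1−p)^7
= 8 · 0.06 · 0.64848 = 0.3112692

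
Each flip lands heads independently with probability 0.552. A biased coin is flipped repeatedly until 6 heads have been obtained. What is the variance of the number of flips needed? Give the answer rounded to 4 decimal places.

8.8217

Y = total flips until the sixth success; negative binomial with r=6, p=0.552.
Var(Y) = r(1−p)/p² = 6·0.448 / 0.552² = 8.821676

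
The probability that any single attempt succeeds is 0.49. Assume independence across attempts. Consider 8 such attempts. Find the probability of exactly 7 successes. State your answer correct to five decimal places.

0.02767

X ~ Binomial(n=8, p=0.49).
P(X=7) = C(8,7) · p^7 · (1−p)^1
= 8 · 0.0067822 · 0.51 = 0.0276715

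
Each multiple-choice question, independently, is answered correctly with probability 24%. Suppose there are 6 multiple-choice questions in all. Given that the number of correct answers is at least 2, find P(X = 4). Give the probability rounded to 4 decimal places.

0.0650

X ~ Binomial(6, 0.24). Want P(X=4 | X≥2) = P(X=4) / P(X≥2).
P(X=4) = C(6,4)·0.24^4·0.76^2 = 0.028745
P(X≥2) = 1 − 0.192700 − 0.365116 = 0.442184
Ratio = 0.028745 / 0.442184 = 0.065007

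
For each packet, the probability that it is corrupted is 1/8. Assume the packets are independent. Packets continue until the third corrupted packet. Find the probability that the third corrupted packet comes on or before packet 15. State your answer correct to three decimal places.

0.287

Finishing within 15 packets ⇔ at least 3 successes in the first 15. With X ~ Binomial(15, 0.125), P(Y ≤ 15) = 1 − P(X ≤ 2).
  k=0: C(15,0)·0.125^0·0.875^15 = 0.13493
  k=1: C(15,1)·0.125^1·0.875^14 = 0.28914
  k=2: C(15,2)·0.125^2·0.875^13 = 0.28914
1 − 0.71322 = 0.28678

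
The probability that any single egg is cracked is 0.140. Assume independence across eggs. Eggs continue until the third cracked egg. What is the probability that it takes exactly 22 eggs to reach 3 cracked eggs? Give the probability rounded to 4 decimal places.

0.0328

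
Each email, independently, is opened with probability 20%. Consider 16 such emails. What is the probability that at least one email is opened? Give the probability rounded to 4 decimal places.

P(at least one) = 1 − P(none) = 1 − (1 − 0.20)^16
= 1 − 0.028147 = 0.971853

0.9719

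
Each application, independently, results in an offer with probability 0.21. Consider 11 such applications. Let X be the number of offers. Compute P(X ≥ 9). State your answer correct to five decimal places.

X ~ Binomial(11, 0.21); P(X ≥ 9) = Σ C(11,k) p^k (1−p)^(11−k) over k:
  k=9: C(11,9)·0.21^9·0.79^2 = 0.0000273
  k=10: C(11,10)·0.21^10·0.79^1 = 0.0000014
  k=11: C(11,11)·0.21^11·0.79^0 = 0.0000000
Total = 0.0000287

0.00003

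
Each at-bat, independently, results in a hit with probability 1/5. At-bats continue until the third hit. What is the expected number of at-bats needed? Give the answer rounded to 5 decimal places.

15.00000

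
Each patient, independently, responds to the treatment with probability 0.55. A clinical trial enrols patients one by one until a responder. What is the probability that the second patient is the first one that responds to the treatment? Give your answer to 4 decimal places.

0.2475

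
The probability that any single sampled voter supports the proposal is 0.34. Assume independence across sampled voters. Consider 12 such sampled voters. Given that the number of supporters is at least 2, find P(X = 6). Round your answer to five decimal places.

0.12407

X ~ Binomial(12, 0.34). Want P(X=6 | X≥2) = P(X=6) / P(X≥2).
P(X=6) = C(12,6)·0.34^6·0.66^6 = 0.1179802
P(X≥2) = 1 − 0.0068317 − 0.0422322 = 0.9509361
Ratio = 0.1179802 / 0.9509361 = 0.1240674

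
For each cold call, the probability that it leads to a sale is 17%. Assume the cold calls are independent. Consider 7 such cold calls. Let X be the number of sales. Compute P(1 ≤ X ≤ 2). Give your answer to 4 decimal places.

X ~ Binomial(7, 0.17); P(1 ≤ X ≤ 2) = Σ C(7,k) p^k (1−p)^(7−k) over k:
  k=1: C(7,1)·0.17^1·0.83^6 = 0.389059
  k=2: C(7,2)·0.17^2·0.83^5 = 0.239060
Total = 0.628119

0.6281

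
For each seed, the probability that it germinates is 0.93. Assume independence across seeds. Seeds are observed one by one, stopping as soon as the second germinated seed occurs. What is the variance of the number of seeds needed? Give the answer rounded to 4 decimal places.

Y = total seeds until the second success; negative binomial with r=2, p=0.93.
Var(Y) = r(1−p)/p² = 2·0.07 / 0.93² = 0.161868

0.1619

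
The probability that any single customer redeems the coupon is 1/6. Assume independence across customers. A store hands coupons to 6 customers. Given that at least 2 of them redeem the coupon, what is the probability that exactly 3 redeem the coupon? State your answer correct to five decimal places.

0.20357

X ~ Binomial(6, 0.166667). Want P(X=3 | X≥2) = P(X=3) / P(X≥2).
P(X=3) = C(6,3)·0.166667^3·0.833333^3 = 0.0535837
P(X≥2) = 1 − 0.3348980 − 0.4018776 = 0.2632245
Ratio = 0.0535837 / 0.2632245 = 0.2035665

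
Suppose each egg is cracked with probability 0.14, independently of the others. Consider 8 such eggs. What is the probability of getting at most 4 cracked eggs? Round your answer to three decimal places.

0.998

X ~ Binomial(8, 0.14); P(X ≤ 4) = Σ C(8,k) p^k (1−p)^(8−k) over k:
  k=0: C(8,0)·0.14^0·0.86^8 = 0.29922
  k=1: C(8,1)·0.14^1·0.86^7 = 0.38968
  k=2: C(8,2)·0.14^2·0.86^6 = 0.22203
  k=3: C(8,3)·0.14^3·0.86^5 = 0.07229
  k=4: C(8,4)·0.14^4·0.86^4 = 0.01471
Total = 0.99792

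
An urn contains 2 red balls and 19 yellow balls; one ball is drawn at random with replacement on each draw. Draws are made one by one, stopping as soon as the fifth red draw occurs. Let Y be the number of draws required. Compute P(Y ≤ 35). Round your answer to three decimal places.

Finishing within 35 draws ⇔ at least 5 successes in the first 35. With X ~ Binomial(35, 0.095238), P(Y ≤ 35) = 1 − P(X ≤ 4).
  k=0: C(35,0)·0.095238^0·0.904762^35 = 0.03011
  k=1: C(35,1)·0.095238^1·0.904762^34 = 0.11093
  k=2: C(35,2)·0.095238^2·0.904762^33 = 0.19850
  k=3: C(35,3)·0.095238^3·0.904762^32 = 0.22985
  k=4: C(35,4)·0.095238^4·0.904762^31 = 0.19356
1 − 0.76295 = 0.23705

0.237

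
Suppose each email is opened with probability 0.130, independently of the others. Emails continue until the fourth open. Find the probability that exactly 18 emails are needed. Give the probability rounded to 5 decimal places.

Y = trial on which the fourth success occurs; negative binomial, r=4, p=0.13.
P(Y=18) = C(17,3) · p^4 · (1−p)^14
= 680 · 0.00028561 · 0.14232 = 0.0276409

0.02764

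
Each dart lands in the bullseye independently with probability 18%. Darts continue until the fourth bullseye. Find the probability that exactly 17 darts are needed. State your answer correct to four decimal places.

Y = trial on which the fourth success occurs; negative binomial, r=4, p=0.18.
P(Y=17) = C(16,3) · p^4 · (1−p)^13
= 560 · 0.0010498 · 0.075784 = 0.044551

0.0446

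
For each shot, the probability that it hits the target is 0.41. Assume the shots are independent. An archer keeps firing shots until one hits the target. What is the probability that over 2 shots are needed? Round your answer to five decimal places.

0.34810

Y = number of shots to the first success; geometric, p = 0.41.
P(Y > 2) = P(first 2 all fail) = (1−p)^2 = 0.3481000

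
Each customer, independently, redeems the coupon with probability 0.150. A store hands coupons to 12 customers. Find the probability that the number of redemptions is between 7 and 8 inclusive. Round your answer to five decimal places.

X ~ Binomial(12, 0.15); P(7 ≤ X ≤ 8) = Σ C(12,k) p^k (1−p)^(12−k) over k:
  k=7: C(12,7)·0.15^7·0.85^5 = 0.0006004
  k=8: C(12,8)·0.15^8·0.85^4 = 0.0000662
Total = 0.0006666

0.00067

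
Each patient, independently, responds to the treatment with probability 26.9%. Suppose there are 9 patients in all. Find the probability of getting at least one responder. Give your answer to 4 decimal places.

P(at least one) = 1 − P(none) = 1 − (1 − 0.269)^9
= 1 − 0.059601 = 0.940399

0.9404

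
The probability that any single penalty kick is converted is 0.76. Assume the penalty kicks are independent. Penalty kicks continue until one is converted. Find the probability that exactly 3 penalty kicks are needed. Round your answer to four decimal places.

0.0438

Geometric (trials to first success), p = 0.76.
P(Y = 3) = (1−p)^2 · p = 0.0576 · 0.76 = 0.043776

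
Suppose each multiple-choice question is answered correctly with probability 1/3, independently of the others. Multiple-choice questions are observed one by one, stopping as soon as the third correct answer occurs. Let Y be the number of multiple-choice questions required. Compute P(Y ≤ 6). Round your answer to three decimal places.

0.320

Finishing within 6 multiple-choice questions ⇔ at least 3 successes in the first 6. With X ~ Binomial(6, 0.333333), P(Y ≤ 6) = 1 − P(X ≤ 2).
  k=0: C(6,0)·0.333333^0·0.666667^6 = 0.08779
  k=1: C(6,1)·0.333333^1·0.666667^5 = 0.26337
  k=2: C(6,2)·0.333333^2·0.666667^4 = 0.32922
1 − 0.68038 = 0.31962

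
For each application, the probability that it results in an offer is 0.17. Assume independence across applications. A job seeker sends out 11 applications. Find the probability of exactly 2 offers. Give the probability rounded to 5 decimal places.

0.29714

X ~ Binomial(n=11, p=0.17).
P(X=2) = C(11,2) · p^2 · (1−p)^9
= 55 · 0.0289 · 0.18694 = 0.2971415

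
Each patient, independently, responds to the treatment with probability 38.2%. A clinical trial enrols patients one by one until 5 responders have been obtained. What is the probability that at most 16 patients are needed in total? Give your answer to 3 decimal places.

Finishing within 16 patients ⇔ at least 5 successes in the first 16. With X ~ Binomial(16, 0.382), P(Y ≤ 16) = 1 − P(X ≤ 4).
  k=0: C(16,0)·0.382^0·0.618^16 = 0.00045
  k=1: C(16,1)·0.382^1·0.618^15 = 0.00448
  k=2: C(16,2)·0.382^2·0.618^14 = 0.02076
  k=3: C(16,3)·0.382^3·0.618^13 = 0.05987
  k=4: C(16,4)·0.382^4·0.618^12 = 0.12028
1 − 0.20584 = 0.79416

0.794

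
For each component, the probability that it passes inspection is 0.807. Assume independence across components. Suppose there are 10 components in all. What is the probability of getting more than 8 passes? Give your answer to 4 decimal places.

X ~ Binomial(10, 0.807); P(X ≥ 9) = Σ C(10,k) p^k (1−p)^(10−k) over k:
  k=9: C(10,9)·0.807^9·0.193^1 = 0.280168
  k=10: C(10,10)·0.807^10·0.193^0 = 0.117148
Total = 0.397317

0.3973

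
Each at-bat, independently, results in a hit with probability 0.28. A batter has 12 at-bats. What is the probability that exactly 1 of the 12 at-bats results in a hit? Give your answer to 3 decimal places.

X ~ Binomial(n=12, p=0.28).
P(X=1) = C(12,1) · p^1 · (1−p)^11
= 12 · 0.28 · 0.026956 = 0.09057

0.091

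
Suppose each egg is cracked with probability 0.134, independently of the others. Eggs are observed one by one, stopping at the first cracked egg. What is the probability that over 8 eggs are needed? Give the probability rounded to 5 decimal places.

0.31633

Y = number of eggs to the first success; geometric, p = 0.134.
P(Y > 8) = P(first 8 all fail) = (1−p)^8 = 0.3163320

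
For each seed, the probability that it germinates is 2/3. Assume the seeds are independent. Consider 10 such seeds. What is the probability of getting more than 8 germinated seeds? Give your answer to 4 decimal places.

X ~ Binomial(10, 0.666667); P(X ≥ 9) = Σ C(10,k) p^k (1−p)^(10−k) over k:
  k=9: C(10,9)·0.666667^9·0.333333^1 = 0.086708
  k=10: C(10,10)·0.666667^10·0.333333^0 = 0.017342
Total = 0.104049

0.1040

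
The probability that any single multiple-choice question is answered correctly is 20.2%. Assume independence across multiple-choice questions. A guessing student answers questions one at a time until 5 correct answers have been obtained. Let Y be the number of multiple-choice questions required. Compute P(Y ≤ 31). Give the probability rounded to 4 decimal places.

0.7794

Finishing within 31 multiple-choice questions ⇔ at least 5 successes in the first 31. With X ~ Binomial(31, 0.202), P(Y ≤ 31) = 1 − P(X ≤ 4).
  k=0: C(31,0)·0.202^0·0.798^31 = 0.000916
  k=1: C(31,1)·0.202^1·0.798^30 = 0.007191
  k=2: C(31,2)·0.202^2·0.798^29 = 0.027305
  k=3: C(31,3)·0.202^3·0.798^28 = 0.066814
  k=4: C(31,4)·0.202^4·0.798^27 = 0.118389
1 − 0.220615 = 0.779385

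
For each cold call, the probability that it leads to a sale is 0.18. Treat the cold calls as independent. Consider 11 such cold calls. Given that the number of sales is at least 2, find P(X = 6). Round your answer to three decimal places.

0.009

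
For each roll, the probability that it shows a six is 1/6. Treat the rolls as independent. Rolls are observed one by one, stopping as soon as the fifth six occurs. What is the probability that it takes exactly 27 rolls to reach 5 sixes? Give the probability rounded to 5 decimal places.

Y = trial on which the fifth success occurs; negative binomial, r=5, p=0.166667.
P(Y=27) = C(26,4) · p^5 · (1−p)^22
= 14950 · 0.0001286 · 0.018114 = 0.0348255

0.03483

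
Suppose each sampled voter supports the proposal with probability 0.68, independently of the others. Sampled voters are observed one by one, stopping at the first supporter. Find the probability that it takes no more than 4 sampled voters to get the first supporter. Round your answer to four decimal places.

Y = number of sampled voters to the first success; geometric, p = 0.68.
P(Y ≤ 4) = 1 − (1−p)^4 = 1 − 0.010486 = 0.989514

0.9895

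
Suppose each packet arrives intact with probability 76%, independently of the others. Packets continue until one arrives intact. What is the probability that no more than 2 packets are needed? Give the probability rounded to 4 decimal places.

0.9424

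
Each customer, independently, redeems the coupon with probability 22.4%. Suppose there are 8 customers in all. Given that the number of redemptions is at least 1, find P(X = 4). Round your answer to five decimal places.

0.07358

X ~ Binomial(8, 0.224). Want P(X=4 | X≥1) = P(X=4) / P(X≥1).
P(X=4) = C(8,4)·0.224^4·0.776^4 = 0.0639053
P(X≥1) = 1 − 0.1314903 = 0.8685097
Ratio = 0.0639053 / 0.8685097 = 0.0735804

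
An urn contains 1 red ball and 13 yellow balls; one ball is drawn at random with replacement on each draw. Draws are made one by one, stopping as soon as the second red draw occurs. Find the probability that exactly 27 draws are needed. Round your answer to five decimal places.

Y = trial on which the second success occurs; negative binomial, r=2, p=0.071429.
P(Y=27) = C(26,1) · p^2 · (1−p)^25
= 26 · 0.005102 · 0.15681 = 0.0208018

0.02080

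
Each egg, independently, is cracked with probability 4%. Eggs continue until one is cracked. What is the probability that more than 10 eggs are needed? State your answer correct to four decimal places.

0.6648

Y = number of eggs to the first success; geometric, p = 0.04.
P(Y > 10) = P(first 10 all fail) = (1−p)^10 = 0.664833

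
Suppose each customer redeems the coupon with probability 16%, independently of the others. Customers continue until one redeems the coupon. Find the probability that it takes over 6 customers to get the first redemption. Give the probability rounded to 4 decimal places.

0.3513

Y = number of customers to the first success; geometric, p = 0.16.
P(Y > 6) = P(first 6 all fail) = (1−p)^6 = 0.351298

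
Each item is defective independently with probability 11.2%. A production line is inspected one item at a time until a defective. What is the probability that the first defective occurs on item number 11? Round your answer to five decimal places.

Geometric (trials to first success), p = 0.112.
P(Y = 11) = (1−p)^10 · p = 0.30488 · 0.112 = 0.0341466

0.03415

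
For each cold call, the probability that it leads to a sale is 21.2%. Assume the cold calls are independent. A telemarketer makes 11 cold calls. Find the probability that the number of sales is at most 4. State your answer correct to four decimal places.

0.9371

X ~ Binomial(11, 0.212); P(X ≤ 4) = Σ C(11,k) p^k (1−p)^(11−k) over k:
  k=0: C(11,0)·0.212^0·0.788^11 = 0.072743
  k=1: C(11,1)·0.212^1·0.788^10 = 0.215274
  k=2: C(11,2)·0.212^2·0.788^9 = 0.289581
  k=3: C(11,3)·0.212^3·0.788^8 = 0.233723
  k=4: C(11,4)·0.212^4·0.788^7 = 0.125760
Total = 0.937080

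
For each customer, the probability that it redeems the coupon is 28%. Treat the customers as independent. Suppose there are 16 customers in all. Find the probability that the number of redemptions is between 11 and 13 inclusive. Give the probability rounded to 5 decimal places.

0.00083

X ~ Binomial(16, 0.28); P(11 ≤ X ≤ 13) = Σ C(16,k) p^k (1−p)^(16−k) over k:
  k=11: C(16,11)·0.28^11·0.72^5 = 0.0007009
  k=12: C(16,12)·0.28^12·0.72^4 = 0.0001136
  k=13: C(16,13)·0.28^13·0.72^3 = 0.0000136
Total = 0.0008281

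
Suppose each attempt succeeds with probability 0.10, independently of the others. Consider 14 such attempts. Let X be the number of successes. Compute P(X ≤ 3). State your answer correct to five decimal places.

0.95587

X ~ Binomial(14, 0.10); P(X ≤ 3) = Σ C(14,k) p^k (1−p)^(14−k) over k:
  k=0: C(14,0)·0.10^0·0.90^14 = 0.2287679
  k=1: C(14,1)·0.10^1·0.90^13 = 0.3558612
  k=2: C(14,2)·0.10^2·0.90^12 = 0.2570109
  k=3: C(14,3)·0.10^3·0.90^11 = 0.1142271
Total = 0.9558671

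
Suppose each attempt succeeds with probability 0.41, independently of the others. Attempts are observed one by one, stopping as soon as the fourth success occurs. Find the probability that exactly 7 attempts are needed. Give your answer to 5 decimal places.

Y = trial on which the fourth success occurs; negative binomial, r=4, p=0.41.
P(Y=7) = C(6,3) · p^4 · (1−p)^3
= 20 · 0.028258 · 0.20538 = 0.1160704

0.11607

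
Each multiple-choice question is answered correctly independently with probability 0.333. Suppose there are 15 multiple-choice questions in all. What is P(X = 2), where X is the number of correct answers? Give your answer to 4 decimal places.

0.0602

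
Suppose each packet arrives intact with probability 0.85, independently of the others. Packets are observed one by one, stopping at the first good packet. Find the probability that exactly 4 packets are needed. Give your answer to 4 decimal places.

0.0029

Geometric (trials to first success), p = 0.85.
P(Y = 4) = (1−p)^3 · p = 0.003375 · 0.85 = 0.002869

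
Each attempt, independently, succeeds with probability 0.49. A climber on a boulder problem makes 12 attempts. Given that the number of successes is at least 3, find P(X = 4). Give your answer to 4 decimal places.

0.1336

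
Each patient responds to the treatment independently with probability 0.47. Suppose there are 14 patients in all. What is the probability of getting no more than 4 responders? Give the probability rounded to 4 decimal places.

X ~ Binomial(14, 0.47); P(X ≤ 4) = Σ C(14,k) p^k (1−p)^(14−k) over k:
  k=0: C(14,0)·0.47^0·0.53^14 = 0.000138
  k=1: C(14,1)·0.47^1·0.53^13 = 0.001713
  k=2: C(14,2)·0.47^2·0.53^12 = 0.009875
  k=3: C(14,3)·0.47^3·0.53^11 = 0.035029
  k=4: C(14,4)·0.47^4·0.53^10 = 0.085425
Total = 0.132180

0.1322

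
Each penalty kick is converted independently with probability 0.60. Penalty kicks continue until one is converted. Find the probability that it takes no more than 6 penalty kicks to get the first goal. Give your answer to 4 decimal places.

0.9959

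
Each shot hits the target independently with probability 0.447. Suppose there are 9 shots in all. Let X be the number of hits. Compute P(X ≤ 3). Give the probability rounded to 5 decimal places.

0.36834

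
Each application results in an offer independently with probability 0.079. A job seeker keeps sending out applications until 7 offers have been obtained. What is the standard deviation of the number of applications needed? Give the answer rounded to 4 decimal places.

32.1404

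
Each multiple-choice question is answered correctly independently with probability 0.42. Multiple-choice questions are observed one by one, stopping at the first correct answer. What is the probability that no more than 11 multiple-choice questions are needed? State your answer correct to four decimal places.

0.9975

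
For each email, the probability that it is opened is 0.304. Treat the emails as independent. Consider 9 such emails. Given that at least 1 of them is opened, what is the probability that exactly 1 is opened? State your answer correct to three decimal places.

0.157

X ~ Binomial(9, 0.304). Want P(X=1 | X≥1) = P(X=1) / P(X≥1).
P(X=1) = C(9,1)·0.304^1·0.696^8 = 0.15066
P(X≥1) = 1 − 0.03833 = 0.96167
Ratio = 0.15066 / 0.96167 = 0.15666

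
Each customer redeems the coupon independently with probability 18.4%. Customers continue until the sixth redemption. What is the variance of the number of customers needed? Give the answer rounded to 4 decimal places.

144.6125

Y = total customers until the sixth success; negative binomial with r=6, p=0.184.
Var(Y) = r(1−p)/p² = 6·0.816 / 0.184² = 144.612476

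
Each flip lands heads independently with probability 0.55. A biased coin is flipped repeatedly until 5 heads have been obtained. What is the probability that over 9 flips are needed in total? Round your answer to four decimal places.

0.3786

Needing more than 9 flips ⇔ fewer than 5 successes in the first 9. With X ~ Binomial(9, 0.55), P(Y > 9) = P(X ≤ 4).
  k=0: C(9,0)·0.55^0·0.45^9 = 0.000757
  k=1: C(9,1)·0.55^1·0.45^8 = 0.008323
  k=2: C(9,2)·0.55^2·0.45^7 = 0.040693
  k=3: C(9,3)·0.55^3·0.45^6 = 0.116049
  k=4: C(9,4)·0.55^4·0.45^5 = 0.212757
P(X ≤ 4) = 0.378579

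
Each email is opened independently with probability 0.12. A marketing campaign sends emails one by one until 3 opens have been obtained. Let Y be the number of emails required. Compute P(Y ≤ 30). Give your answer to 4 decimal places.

0.7153

Finishing within 30 emails ⇔ at least 3 successes in the first 30. With X ~ Binomial(30, 0.12), P(Y ≤ 30) = 1 − P(X ≤ 2).
  k=0: C(30,0)·0.12^0·0.88^30 = 0.021601
  k=1: C(30,1)·0.12^1·0.88^29 = 0.088369
  k=2: C(30,2)·0.12^2·0.88^28 = 0.174730
1 − 0.284700 = 0.715300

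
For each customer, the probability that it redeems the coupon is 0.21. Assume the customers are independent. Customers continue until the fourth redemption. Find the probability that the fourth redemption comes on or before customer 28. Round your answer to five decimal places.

Finishing within 28 customers ⇔ at least 4 successes in the first 28. With X ~ Binomial(28, 0.21), P(Y ≤ 28) = 1 − P(X ≤ 3).
  k=0: C(28,0)·0.21^0·0.79^28 = 0.0013601
  k=1: C(28,1)·0.21^1·0.79^27 = 0.0101230
  k=2: C(28,2)·0.21^2·0.79^26 = 0.0363274
  k=3: C(28,3)·0.21^3·0.79^25 = 0.0836911
1 − 0.1315015 = 0.8684985

0.86850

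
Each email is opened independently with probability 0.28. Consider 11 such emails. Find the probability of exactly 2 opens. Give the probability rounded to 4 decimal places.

X ~ Binomial(n=11, p=0.28).
P(X=2) = C(11,2) · p^2 · (1−p)^9
= 55 · 0.0784 · 0.051999 = 0.224218

0.2242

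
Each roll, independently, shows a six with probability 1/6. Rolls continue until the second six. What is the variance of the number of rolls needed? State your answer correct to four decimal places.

60.0000

Y = total rolls until the second success; negative binomial with r=2, p=0.166667.
Var(Y) = r(1−p)/p² = 2·0.833333 / 0.166667² = 60.000000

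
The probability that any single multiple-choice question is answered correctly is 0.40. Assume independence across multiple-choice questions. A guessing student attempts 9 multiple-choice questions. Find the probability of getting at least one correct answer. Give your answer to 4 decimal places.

0.9899

P(at least one) = 1 − P(none) = 1 − (1 − 0.40)^9
= 1 − 0.010078 = 0.989922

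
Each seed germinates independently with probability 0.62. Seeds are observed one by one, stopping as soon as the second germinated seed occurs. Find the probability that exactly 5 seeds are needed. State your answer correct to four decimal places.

0.0844

Y = trial on which the second success occurs; negative binomial, r=2, p=0.62.
P(Y=5) = C(4,1) · p^2 · (1−p)^3
= 4 · 0.3844 · 0.054872 = 0.084371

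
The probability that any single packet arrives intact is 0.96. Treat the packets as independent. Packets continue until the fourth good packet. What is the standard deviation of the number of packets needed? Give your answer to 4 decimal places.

0.4167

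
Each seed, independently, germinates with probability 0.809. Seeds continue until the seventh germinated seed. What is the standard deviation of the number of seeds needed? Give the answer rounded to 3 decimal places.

Y = total seeds until the seventh success; negative binomial with r=7, p=0.809.
SD(Y) = √[r(1−p)/p²] = √(2.04284) = 1.42928

1.429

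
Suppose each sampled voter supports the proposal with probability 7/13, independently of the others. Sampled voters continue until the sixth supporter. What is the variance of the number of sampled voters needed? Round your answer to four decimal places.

9.5510

Y = total sampled voters until the sixth success; negative binomial with r=6, p=0.538462.
Var(Y) = r(1−p)/p² = 6·0.461538 / 0.538462² = 9.551020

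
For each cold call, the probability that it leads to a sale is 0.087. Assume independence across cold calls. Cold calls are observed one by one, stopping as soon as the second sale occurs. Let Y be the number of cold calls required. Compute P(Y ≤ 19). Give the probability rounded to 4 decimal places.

Finishing within 19 cold calls ⇔ at least 2 successes in the first 19. With X ~ Binomial(19, 0.087), P(Y ≤ 19) = 1 − P(X ≤ 1).
  k=0: C(19,0)·0.087^0·0.913^19 = 0.177396
  k=1: C(19,1)·0.087^1·0.913^18 = 0.321179
1 − 0.498575 = 0.501425

0.5014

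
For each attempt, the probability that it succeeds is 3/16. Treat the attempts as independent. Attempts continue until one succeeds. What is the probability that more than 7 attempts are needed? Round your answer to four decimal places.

Y = number of attempts to the first success; geometric, p = 0.1875.
P(Y > 7) = P(first 7 all fail) = (1−p)^7 = 0.233756

0.2338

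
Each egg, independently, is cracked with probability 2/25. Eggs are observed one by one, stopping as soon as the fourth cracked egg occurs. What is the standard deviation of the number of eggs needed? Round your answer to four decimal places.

Y = total eggs until the fourth success; negative binomial with r=4, p=0.08.
SD(Y) = √[r(1−p)/p²] = √(575.000000) = 23.979158

23.9792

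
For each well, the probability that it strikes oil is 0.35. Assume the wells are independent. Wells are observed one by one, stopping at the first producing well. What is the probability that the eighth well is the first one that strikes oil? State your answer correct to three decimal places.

Geometric (trials to first success), p = 0.35.
P(Y = 8) = (1−p)^7 · p = 0.049022 · 0.35 = 0.01716

0.017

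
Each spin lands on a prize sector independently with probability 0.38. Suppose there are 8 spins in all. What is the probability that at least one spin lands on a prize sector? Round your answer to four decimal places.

0.9782

P(at least one) = 1 − P(none) = 1 − (1 − 0.38)^8
= 1 − 0.021834 = 0.978166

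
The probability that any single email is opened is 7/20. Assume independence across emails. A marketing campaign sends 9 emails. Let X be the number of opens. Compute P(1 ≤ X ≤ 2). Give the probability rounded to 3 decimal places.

0.317

X ~ Binomial(9, 0.35); P(1 ≤ X ≤ 2) = Σ C(9,k) p^k (1−p)^(9−k) over k:
  k=1: C(9,1)·0.35^1·0.65^8 = 0.10037
  k=2: C(9,2)·0.35^2·0.65^7 = 0.21619
Total = 0.31656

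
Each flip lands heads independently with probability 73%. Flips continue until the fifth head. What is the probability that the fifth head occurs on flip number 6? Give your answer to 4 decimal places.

0.2799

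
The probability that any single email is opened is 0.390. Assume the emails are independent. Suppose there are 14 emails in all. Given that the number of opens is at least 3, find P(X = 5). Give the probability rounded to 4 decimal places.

X ~ Binomial(14, 0.39). Want P(X=5 | X≥3) = P(X=5) / P(X≥3).
P(X=5) = C(14,5)·0.39^5·0.61^9 = 0.211230
P(X≥3) = 1 − 0.000988 − 0.008841 − 0.036739 = 0.953433
Ratio = 0.211230 / 0.953433 = 0.221547

0.2215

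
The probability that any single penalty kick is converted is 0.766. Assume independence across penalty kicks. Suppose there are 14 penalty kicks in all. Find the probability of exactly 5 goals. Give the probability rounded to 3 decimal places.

0.001

X ~ Binomial(n=14, p=0.766).
P(X=5) = C(14,5) · p^5 · (1−p)^9
= 2002 · 0.26372 · 2.1035e-06 = 0.00111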